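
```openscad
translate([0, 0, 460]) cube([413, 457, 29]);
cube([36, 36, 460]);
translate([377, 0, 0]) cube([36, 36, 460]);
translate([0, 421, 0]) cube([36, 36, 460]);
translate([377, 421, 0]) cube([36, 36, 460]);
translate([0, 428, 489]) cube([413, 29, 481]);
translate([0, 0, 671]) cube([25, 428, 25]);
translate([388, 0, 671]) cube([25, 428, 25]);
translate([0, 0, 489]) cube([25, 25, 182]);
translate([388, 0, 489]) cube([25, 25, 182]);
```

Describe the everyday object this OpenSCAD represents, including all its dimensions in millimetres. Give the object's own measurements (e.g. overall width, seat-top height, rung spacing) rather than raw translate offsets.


A chair. The seat is a 413×457×29 mm slab with its top at z = 489 mm, on four 36×36 mm corner legs (flush with the seat edges, standing on z = 0). A flat backrest 29 mm thick, 481 mm tall, spans the full seat width and rises from the seat top along its +y edge, rear face flush with the rear of the seat. Two armrests of 25×25 mm section run along each side from the seat's front edge to the front of the backrest, top faces 207 mm above the seat top and outer faces flush with the seat's x-edges; a 25×25 mm post under the front of each armrest stands on the seat at the front corner.


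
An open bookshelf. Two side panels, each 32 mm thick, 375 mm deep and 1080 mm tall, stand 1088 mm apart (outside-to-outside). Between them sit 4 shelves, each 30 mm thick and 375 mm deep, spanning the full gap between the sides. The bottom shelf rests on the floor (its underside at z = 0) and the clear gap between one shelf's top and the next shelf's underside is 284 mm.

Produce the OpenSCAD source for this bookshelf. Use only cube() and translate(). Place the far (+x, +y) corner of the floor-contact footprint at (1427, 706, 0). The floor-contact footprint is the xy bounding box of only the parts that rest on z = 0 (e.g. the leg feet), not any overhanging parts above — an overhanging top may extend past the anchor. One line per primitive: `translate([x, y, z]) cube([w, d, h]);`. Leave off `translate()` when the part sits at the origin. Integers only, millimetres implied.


translate([339, 331, 0]) cube([32, 375, 1080]);
translate([1395, 331, 0]) cube([32, 375, 1080]);
translate([371, 331, 0]) cube([1024, 375, 30]);
translate([371, 331, 314]) cube([1024, 375, 30]);
translate([371, 331, 628]) cube([1024, 375, 30]);
translate([371, 331, 942]) cube([1024, 375, 30]);


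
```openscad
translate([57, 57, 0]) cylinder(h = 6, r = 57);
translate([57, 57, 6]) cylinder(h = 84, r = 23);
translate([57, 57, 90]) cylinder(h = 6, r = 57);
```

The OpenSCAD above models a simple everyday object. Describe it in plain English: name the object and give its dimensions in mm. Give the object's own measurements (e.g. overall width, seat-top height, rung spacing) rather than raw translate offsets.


A spool: two coaxial disc flanges of radius 57 mm and thickness 6 mm, joined by a core cylinder of radius 23 mm and height 84 mm. The lower flange rests on z = 0 and the three cylinders share a vertical axis.


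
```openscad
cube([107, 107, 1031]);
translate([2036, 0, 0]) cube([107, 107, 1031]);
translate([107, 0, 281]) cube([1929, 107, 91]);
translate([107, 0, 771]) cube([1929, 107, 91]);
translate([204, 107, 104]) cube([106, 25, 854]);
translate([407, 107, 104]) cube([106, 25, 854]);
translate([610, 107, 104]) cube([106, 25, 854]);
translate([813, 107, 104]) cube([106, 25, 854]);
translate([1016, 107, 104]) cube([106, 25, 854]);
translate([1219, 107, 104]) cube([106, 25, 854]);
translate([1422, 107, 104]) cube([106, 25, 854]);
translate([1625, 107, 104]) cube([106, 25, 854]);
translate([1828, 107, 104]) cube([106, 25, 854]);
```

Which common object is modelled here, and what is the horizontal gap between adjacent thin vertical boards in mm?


A fence section. The picket gap is 97 mm.

Two posts, two rails, 9 pickets — a fence section. Span 1929 mm holds 9 pickets of 106 mm with 10 equal gaps: ⌊(1929 − 9·106) / 10⌋ = 97 mm.


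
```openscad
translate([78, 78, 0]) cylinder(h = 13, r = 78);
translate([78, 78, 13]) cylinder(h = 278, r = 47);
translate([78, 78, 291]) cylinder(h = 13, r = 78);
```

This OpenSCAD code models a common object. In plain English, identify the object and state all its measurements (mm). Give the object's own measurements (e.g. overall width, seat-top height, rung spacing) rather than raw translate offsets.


A spool: two coaxial disc flanges of radius 78 mm and thickness 13 mm, joined by a core cylinder of radius 47 mm and height 278 mm. The lower flange rests on z = 0 and the three cylinders share a vertical axis.


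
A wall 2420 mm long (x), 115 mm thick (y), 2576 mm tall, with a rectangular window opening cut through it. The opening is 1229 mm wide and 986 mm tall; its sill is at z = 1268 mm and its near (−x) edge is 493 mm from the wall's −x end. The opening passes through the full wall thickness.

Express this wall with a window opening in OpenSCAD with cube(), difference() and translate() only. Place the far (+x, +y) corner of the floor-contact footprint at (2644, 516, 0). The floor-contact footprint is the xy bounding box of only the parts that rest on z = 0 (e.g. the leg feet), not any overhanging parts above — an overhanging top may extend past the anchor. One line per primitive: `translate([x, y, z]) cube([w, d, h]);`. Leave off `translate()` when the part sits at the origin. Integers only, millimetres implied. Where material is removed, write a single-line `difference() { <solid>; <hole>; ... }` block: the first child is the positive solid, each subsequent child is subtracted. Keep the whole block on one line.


difference() { translate([224, 401, 0]) cube([2420, 115, 2576]); translate([717, 401, 1268]) cube([1229, 115, 986]); }


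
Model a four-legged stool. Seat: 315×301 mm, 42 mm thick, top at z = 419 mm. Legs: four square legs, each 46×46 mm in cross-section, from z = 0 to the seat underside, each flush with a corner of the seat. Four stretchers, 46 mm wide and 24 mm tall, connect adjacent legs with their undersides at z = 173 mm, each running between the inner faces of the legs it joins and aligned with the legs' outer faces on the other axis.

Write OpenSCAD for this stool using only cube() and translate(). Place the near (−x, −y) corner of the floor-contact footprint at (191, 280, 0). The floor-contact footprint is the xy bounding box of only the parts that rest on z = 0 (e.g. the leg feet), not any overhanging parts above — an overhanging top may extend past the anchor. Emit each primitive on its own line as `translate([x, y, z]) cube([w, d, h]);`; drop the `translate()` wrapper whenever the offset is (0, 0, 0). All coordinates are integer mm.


translate([191, 280, 377]) cube([315, 301, 42]);
translate([191, 280, 0]) cube([46, 46, 377]);
translate([460, 280, 0]) cube([46, 46, 377]);
translate([191, 535, 0]) cube([46, 46, 377]);
translate([460, 535, 0]) cube([46, 46, 377]);
translate([237, 280, 173]) cube([223, 46, 24]);
translate([237, 535, 173]) cube([223, 46, 24]);
translate([191, 326, 173]) cube([46, 209, 24]);
translate([460, 326, 173]) cube([46, 209, 24]);


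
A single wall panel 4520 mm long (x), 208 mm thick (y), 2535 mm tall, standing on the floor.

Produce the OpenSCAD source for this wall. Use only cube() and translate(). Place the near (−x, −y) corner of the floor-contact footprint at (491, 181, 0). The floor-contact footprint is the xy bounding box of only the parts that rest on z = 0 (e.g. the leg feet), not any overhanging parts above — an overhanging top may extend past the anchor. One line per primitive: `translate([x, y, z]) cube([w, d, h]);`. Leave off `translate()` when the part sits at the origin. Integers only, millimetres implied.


translate([491, 181, 0]) cube([4520, 208, 2535]);


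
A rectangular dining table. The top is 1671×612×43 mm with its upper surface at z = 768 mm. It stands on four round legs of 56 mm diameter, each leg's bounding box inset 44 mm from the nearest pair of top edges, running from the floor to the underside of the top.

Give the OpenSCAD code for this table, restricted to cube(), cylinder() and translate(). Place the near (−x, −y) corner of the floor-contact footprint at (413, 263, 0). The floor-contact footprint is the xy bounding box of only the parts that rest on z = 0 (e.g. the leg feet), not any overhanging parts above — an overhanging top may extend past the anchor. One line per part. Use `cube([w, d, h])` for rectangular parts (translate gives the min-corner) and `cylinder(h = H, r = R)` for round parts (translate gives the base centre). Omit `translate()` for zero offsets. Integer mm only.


translate([369, 219, 725]) cube([1671, 612, 43]);
translate([441, 291, 0]) cylinder(h = 725, r = 28);
translate([1968, 291, 0]) cylinder(h = 725, r = 28);
translate([441, 759, 0]) cylinder(h = 725, r = 28);
translate([1968, 759, 0]) cylinder(h = 725, r = 28);


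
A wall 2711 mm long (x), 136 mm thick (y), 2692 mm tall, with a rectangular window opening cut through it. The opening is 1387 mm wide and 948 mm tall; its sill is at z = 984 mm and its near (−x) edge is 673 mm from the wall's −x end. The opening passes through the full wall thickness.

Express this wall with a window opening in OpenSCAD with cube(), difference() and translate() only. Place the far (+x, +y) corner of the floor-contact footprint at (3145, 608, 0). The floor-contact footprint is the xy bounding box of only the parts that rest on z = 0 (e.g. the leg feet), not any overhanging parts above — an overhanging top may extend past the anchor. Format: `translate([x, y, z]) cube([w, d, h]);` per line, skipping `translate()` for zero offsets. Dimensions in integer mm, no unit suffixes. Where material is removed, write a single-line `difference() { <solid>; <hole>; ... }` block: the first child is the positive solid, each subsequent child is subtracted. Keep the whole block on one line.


difference() { translate([434, 472, 0]) cube([2711, 136, 2692]); translate([1107, 472, 984]) cube([1387, 136, 948]); }


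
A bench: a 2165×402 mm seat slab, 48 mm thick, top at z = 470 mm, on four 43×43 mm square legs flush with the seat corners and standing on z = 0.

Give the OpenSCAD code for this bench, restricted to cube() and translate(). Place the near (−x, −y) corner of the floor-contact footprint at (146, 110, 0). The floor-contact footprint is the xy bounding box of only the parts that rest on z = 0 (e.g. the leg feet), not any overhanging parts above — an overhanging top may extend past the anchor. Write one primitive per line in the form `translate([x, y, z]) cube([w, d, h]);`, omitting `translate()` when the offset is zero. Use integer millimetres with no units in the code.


// leg_h = 470 − 48 = 422
translate([146, 110, 422]) cube([2165, 402, 48]);
translate([146, 110, 0]) cube([43, 43, 422]);
translate([146, 469, 0]) cube([43, 43, 422]);
translate([2268, 110, 0]) cube([43, 43, 422]);
translate([2268, 469, 0]) cube([43, 43, 422]);


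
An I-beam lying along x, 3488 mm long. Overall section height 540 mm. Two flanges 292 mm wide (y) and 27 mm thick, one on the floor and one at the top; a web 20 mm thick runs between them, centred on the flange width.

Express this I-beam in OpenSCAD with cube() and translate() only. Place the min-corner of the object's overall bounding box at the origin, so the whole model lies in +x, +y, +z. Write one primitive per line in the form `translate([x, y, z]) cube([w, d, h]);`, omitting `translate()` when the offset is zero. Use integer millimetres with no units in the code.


cube([3488, 292, 27]);
translate([0, 136, 27]) cube([3488, 20, 486]);
translate([0, 0, 513]) cube([3488, 292, 27]);


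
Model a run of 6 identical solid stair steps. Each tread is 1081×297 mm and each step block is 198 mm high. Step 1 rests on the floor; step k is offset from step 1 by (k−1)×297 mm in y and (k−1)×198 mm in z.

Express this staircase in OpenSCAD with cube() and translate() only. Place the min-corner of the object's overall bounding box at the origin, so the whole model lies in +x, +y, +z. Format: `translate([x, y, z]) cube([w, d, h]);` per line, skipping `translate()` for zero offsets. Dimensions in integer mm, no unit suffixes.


cube([1081, 297, 198]);
translate([0, 297, 198]) cube([1081, 297, 198]);
translate([0, 594, 396]) cube([1081, 297, 198]);
translate([0, 891, 594]) cube([1081, 297, 198]);
translate([0, 1188, 792]) cube([1081, 297, 198]);
translate([0, 1485, 990]) cube([1081, 297, 198]);


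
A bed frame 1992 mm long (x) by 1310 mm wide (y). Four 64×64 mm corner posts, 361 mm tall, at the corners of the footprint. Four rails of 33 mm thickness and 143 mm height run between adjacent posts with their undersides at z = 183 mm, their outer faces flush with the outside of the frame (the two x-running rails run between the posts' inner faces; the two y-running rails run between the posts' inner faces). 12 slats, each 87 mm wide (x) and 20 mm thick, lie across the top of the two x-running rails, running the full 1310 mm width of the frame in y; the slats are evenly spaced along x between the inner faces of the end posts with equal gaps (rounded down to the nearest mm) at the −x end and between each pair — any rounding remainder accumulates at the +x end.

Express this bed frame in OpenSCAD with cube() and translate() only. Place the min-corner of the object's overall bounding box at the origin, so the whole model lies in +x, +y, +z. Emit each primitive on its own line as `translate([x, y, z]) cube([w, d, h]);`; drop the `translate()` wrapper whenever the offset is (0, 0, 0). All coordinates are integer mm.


cube([64, 64, 361]);
translate([0, 1246, 0]) cube([64, 64, 361]);
translate([1928, 0, 0]) cube([64, 64, 361]);
translate([1928, 1246, 0]) cube([64, 64, 361]);
translate([64, 0, 183]) cube([1864, 33, 143]);
translate([64, 1277, 183]) cube([1864, 33, 143]);
translate([0, 64, 183]) cube([33, 1182, 143]);
translate([1959, 64, 183]) cube([33, 1182, 143]);
translate([127, 0, 326]) cube([87, 1310, 20]);
translate([277, 0, 326]) cube([87, 1310, 20]);
translate([427, 0, 326]) cube([87, 1310, 20]);
translate([577, 0, 326]) cube([87, 1310, 20]);
translate([727, 0, 326]) cube([87, 1310, 20]);
translate([877, 0, 326]) cube([87, 1310, 20]);
translate([1027, 0, 326]) cube([87, 1310, 20]);
translate([1177, 0, 326]) cube([87, 1310, 20]);
translate([1327, 0, 326]) cube([87, 1310, 20]);
translate([1477, 0, 326]) cube([87, 1310, 20]);
translate([1627, 0, 326]) cube([87, 1310, 20]);
translate([1777, 0, 326]) cube([87, 1310, 20]);


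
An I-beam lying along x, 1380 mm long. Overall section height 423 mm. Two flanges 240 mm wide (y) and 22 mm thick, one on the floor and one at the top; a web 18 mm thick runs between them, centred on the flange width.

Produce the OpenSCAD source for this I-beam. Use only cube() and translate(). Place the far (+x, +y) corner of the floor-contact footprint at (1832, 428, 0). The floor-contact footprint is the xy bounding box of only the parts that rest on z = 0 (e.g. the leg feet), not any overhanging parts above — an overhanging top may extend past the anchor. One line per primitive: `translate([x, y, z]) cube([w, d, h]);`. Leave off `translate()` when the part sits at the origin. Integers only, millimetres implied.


translate([452, 188, 0]) cube([1380, 240, 22]);
translate([452, 299, 22]) cube([1380, 18, 379]);
translate([452, 188, 401]) cube([1380, 240, 22]);


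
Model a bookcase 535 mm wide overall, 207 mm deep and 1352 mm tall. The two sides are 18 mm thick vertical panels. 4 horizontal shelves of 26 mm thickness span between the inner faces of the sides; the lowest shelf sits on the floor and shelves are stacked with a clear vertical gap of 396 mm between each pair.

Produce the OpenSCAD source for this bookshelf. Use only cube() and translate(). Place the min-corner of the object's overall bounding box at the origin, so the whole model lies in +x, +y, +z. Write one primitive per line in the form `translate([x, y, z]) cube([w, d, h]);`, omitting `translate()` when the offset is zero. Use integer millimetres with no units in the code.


cube([18, 207, 1352]);
translate([517, 0, 0]) cube([18, 207, 1352]);
translate([18, 0, 0]) cube([499, 207, 26]);
translate([18, 0, 422]) cube([499, 207, 26]);
translate([18, 0, 844]) cube([499, 207, 26]);
translate([18, 0, 1266]) cube([499, 207, 26]);


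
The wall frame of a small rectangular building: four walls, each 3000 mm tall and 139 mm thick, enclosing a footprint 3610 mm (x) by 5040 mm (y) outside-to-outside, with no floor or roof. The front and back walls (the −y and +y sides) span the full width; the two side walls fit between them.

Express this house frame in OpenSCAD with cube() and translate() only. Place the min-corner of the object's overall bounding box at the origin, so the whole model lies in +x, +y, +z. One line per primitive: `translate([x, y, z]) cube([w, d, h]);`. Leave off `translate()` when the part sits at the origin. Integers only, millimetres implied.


cube([3610, 139, 3000]);
translate([0, 4901, 0]) cube([3610, 139, 3000]);
translate([0, 139, 0]) cube([139, 4762, 3000]);
translate([3471, 139, 0]) cube([139, 4762, 3000]);


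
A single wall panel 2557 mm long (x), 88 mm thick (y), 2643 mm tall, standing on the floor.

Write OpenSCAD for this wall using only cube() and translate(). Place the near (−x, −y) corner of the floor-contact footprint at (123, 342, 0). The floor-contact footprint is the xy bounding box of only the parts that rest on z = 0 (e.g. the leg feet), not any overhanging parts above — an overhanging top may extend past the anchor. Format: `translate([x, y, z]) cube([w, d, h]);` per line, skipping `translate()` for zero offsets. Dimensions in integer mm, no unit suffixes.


translate([123, 342, 0]) cube([2557, 88, 2643]);


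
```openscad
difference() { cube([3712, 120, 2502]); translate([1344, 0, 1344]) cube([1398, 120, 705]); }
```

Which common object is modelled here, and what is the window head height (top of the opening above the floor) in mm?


A wall with a window opening. The window head height is 2049 mm.

A wall with a rectangular opening subtracted — a window. Sill at z = 1344, opening 705 mm tall, so the head is at 1344 + 705 = 2049 mm.


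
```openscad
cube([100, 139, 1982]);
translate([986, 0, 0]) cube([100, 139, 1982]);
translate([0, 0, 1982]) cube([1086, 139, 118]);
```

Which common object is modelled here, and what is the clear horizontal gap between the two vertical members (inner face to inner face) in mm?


A door frame. The clear opening width is 886 mm.

Two 1982 mm tall posts with a header on top — a door frame. The left jamb is 100 mm wide at x = 0; the right jamb starts at x = 986. The clear opening is 986 − 100 = 886 mm.


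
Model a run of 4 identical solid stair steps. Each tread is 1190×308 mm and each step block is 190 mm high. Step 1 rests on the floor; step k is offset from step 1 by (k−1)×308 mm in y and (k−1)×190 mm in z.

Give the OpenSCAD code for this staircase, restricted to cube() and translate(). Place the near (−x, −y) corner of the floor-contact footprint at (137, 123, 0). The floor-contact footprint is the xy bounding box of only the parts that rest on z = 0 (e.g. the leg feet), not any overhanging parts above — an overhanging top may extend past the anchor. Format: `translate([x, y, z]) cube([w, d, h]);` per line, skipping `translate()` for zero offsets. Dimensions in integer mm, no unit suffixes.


translate([137, 123, 0]) cube([1190, 308, 190]);
translate([137, 431, 190]) cube([1190, 308, 190]);
translate([137, 739, 380]) cube([1190, 308, 190]);
translate([137, 1047, 570]) cube([1190, 308, 190]);


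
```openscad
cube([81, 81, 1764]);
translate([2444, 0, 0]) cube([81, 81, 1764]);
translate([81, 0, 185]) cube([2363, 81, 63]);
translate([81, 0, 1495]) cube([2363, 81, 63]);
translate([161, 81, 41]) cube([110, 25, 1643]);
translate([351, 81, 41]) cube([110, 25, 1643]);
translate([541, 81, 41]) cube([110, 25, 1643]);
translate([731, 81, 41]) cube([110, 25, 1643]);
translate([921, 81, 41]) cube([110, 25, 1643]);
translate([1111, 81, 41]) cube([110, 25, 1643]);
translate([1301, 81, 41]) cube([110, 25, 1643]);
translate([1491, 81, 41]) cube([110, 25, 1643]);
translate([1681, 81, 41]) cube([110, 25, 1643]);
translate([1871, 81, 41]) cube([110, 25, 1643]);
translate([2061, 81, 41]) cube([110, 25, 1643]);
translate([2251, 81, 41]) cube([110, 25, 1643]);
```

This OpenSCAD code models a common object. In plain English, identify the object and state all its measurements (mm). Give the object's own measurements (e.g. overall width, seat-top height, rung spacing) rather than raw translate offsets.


A fence section. Two 81×81 mm posts, 1764 mm tall, stand on the floor with a clear span of 2363 mm between their inner faces. Two horizontal rails of 81×63 mm section span the gap between the posts with their undersides at z = 185 mm and z = 1495 mm, flush with the posts' −y face. 12 pickets, each 110 mm wide, 25 mm thick and 1643 mm tall, are fixed to the +y face of the rails with their bottoms at z = 41 mm, spaced across the span with a 80 mm gap after the −x post and between neighbouring pickets, with 83 mm left before the +x post.


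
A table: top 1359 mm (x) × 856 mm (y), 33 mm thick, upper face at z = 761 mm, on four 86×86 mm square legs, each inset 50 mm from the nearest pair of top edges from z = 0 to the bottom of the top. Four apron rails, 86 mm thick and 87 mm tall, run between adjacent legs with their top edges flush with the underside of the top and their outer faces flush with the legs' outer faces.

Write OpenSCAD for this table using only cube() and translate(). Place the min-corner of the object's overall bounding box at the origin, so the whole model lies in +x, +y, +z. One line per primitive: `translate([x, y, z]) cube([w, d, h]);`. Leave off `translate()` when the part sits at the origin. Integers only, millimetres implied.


// leg_h = 761 - 33 = 728
// apron z = 728 - 87 = 641
translate([0, 0, 728]) cube([1359, 856, 33]);
translate([50, 50, 0]) cube([86, 86, 728]);
translate([1223, 50, 0]) cube([86, 86, 728]);
translate([50, 720, 0]) cube([86, 86, 728]);
translate([1223, 720, 0]) cube([86, 86, 728]);
translate([136, 50, 641]) cube([1087, 86, 87]);
translate([136, 720, 641]) cube([1087, 86, 87]);
translate([50, 136, 641]) cube([86, 584, 87]);
translate([1223, 136, 641]) cube([86, 584, 87]);


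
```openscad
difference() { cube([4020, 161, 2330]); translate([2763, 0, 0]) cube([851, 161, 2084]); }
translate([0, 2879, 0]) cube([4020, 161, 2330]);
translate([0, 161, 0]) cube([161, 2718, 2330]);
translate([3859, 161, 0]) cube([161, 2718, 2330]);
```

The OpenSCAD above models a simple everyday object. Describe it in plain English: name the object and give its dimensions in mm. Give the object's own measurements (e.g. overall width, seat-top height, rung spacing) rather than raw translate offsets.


A single room: four walls, each 2330 mm tall and 161 mm thick, enclosing an outside footprint 4020×3040 mm (x × y), no floor or roof. The front and back walls (−y and +y sides) run the full x-width; the side walls fit between their inner faces. A door opening 851 mm wide and 2084 mm tall is cut through the front wall from the floor up, its −x edge 2763 mm from the wall's −x end.


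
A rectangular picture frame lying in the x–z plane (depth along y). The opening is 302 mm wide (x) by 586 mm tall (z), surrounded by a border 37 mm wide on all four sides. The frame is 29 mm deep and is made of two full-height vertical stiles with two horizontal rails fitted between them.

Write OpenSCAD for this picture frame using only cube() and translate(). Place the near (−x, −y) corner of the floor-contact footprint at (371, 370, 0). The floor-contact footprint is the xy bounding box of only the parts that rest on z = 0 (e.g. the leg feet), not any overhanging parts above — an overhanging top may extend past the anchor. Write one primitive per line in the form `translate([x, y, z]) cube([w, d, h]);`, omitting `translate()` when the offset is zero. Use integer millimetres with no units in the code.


translate([371, 370, 0]) cube([37, 29, 660]);
translate([710, 370, 0]) cube([37, 29, 660]);
translate([408, 370, 0]) cube([302, 29, 37]);
translate([408, 370, 623]) cube([302, 29, 37]);


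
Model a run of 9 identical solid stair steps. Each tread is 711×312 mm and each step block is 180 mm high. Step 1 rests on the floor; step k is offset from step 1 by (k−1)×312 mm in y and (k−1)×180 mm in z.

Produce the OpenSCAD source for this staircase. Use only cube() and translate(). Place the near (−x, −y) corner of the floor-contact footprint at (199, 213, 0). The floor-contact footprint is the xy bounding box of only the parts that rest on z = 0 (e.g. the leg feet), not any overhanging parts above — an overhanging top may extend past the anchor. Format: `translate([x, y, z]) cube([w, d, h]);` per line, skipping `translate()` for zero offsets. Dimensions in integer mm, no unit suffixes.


translate([199, 213, 0]) cube([711, 312, 180]);
translate([199, 525, 180]) cube([711, 312, 180]);
translate([199, 837, 360]) cube([711, 312, 180]);
translate([199, 1149, 540]) cube([711, 312, 180]);
translate([199, 1461, 720]) cube([711, 312, 180]);
translate([199, 1773, 900]) cube([711, 312, 180]);
translate([199, 2085, 1080]) cube([711, 312, 180]);
translate([199, 2397, 1260]) cube([711, 312, 180]);
translate([199, 2709, 1440]) cube([711, 312, 180]);


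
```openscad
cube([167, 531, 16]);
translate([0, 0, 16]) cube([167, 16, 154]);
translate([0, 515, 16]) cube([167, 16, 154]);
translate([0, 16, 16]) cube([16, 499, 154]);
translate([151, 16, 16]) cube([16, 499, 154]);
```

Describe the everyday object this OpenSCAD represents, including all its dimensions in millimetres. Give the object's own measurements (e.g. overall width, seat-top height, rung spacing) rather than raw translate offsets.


An open-topped rectangular box: outside dimensions 167×531×170 mm, with a uniform wall and base thickness of 16 mm. The base is a full 167×531 slab on the floor; four walls sit on top of the base. The front and back walls (the −y and +y sides) span the full width; the two side walls fit between them.


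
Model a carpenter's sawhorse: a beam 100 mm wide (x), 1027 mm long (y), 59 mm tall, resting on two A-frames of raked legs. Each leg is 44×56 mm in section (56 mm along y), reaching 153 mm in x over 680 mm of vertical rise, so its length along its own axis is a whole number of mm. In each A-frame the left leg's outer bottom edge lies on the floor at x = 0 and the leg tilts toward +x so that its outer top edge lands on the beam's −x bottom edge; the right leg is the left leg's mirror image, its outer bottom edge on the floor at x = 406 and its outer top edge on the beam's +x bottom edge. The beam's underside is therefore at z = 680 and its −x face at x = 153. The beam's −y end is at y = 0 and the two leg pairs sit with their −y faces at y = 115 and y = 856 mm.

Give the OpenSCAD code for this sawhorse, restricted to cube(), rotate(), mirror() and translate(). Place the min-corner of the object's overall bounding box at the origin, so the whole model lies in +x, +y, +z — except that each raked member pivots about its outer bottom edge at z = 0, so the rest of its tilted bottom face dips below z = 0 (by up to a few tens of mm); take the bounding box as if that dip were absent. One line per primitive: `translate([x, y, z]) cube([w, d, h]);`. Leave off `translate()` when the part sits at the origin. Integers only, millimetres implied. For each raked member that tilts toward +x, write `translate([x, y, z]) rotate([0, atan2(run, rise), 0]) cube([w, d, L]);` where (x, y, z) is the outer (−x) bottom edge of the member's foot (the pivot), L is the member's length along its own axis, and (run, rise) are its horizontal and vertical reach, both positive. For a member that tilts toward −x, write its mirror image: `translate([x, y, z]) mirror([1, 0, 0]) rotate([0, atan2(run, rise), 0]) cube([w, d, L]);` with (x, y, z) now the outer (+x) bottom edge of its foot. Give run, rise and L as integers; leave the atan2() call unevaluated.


translate([153, 0, 680]) cube([100, 1027, 59]);
translate([0, 115, 0]) rotate([0, atan2(153, 680), 0]) cube([44, 56, 697]);
translate([406, 115, 0]) mirror([1, 0, 0]) rotate([0, atan2(153, 680), 0]) cube([44, 56, 697]);
translate([0, 856, 0]) rotate([0, atan2(153, 680), 0]) cube([44, 56, 697]);
translate([406, 856, 0]) mirror([1, 0, 0]) rotate([0, atan2(153, 680), 0]) cube([44, 56, 697]);


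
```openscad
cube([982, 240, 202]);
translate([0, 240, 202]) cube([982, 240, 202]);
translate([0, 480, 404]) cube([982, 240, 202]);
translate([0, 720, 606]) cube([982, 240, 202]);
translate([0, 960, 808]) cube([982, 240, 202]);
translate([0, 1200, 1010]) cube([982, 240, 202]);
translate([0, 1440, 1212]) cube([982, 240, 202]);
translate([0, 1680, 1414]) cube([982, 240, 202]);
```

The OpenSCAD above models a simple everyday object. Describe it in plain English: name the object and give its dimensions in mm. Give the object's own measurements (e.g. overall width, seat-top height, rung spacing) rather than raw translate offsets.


A straight staircase of 8 solid steps. Each step is 982 mm wide (x), 240 mm deep (y, the going) and 202 mm tall (the rise). The first step rests on the floor; each subsequent step sits one going further in +y and one rise higher in +z, directly behind and above the previous step with no overlap.


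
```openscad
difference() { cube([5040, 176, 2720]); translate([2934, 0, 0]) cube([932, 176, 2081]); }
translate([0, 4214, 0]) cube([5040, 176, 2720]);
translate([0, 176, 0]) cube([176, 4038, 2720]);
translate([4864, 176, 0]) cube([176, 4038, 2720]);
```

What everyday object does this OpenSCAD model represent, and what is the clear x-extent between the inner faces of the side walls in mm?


A single room. The interior width is 4688 mm.

Four walls enclosing a rectangle with a door in the front wall — a room. Outside width 5040 minus two 176 mm walls gives 4688 mm.


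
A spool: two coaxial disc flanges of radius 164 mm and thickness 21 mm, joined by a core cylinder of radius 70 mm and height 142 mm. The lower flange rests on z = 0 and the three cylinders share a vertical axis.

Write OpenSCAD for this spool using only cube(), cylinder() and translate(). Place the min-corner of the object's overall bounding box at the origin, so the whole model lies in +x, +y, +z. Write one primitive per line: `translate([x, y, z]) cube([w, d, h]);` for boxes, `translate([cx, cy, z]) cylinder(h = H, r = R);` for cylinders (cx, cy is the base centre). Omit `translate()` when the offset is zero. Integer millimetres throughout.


translate([164, 164, 0]) cylinder(h = 21, r = 164);
translate([164, 164, 21]) cylinder(h = 142, r = 70);
translate([164, 164, 163]) cylinder(h = 21, r = 164);


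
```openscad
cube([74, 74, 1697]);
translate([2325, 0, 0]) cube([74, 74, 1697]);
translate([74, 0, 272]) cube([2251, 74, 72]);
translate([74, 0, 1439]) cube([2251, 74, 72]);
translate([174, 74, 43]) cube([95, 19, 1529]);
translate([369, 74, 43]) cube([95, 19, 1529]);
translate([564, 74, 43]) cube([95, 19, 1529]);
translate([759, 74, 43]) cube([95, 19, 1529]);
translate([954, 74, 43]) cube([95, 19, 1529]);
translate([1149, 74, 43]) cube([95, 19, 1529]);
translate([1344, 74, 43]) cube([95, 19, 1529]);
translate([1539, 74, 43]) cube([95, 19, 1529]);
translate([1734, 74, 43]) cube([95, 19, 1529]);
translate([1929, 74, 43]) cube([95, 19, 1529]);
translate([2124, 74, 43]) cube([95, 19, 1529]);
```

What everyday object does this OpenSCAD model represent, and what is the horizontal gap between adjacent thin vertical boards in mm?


A fence section. The picket gap is 100 mm.

Two posts, two rails, 11 pickets — a fence section. Span 2251 mm holds 11 pickets of 95 mm with 12 equal gaps: ⌊(2251 − 11·95) / 12⌋ = 100 mm.


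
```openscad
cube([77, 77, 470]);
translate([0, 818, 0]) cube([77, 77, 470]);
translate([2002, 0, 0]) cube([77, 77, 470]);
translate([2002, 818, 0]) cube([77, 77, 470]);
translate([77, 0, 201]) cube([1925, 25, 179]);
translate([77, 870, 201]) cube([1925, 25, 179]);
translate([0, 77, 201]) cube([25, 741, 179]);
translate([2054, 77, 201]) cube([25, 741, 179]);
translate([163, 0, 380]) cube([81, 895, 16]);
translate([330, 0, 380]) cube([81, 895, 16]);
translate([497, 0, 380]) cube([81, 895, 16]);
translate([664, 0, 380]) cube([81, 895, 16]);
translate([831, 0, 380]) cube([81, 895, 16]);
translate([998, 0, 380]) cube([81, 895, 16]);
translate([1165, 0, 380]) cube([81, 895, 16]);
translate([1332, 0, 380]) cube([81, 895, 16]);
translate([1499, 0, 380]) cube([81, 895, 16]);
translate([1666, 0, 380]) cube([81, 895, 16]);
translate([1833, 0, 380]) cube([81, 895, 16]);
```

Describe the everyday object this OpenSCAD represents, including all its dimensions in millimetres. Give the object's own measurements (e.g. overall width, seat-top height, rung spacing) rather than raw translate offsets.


A bed frame 2079 mm long (x) by 895 mm wide (y). Four 77×77 mm corner posts, 470 mm tall, at the corners of the footprint. Four rails of 25 mm thickness and 179 mm height run between adjacent posts with their undersides at z = 201 mm, their outer faces flush with the outside of the frame (the two x-running rails run between the posts' inner faces; the two y-running rails run between the posts' inner faces). 11 slats, each 81 mm wide (x) and 16 mm thick, lie across the top of the two x-running rails, running the full 895 mm width of the frame in y; along x they sit between the end posts with a 86 mm gap after the −x posts and between neighbouring slats, leaving 88 mm before the +x posts.


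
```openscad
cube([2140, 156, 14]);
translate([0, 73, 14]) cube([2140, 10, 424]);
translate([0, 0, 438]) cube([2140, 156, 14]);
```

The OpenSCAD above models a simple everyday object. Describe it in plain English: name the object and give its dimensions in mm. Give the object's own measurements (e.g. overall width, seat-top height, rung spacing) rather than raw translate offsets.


An I-beam lying along x, 2140 mm long. Overall section height 452 mm. Two flanges 156 mm wide (y) and 14 mm thick, one on the floor and one at the top; a web 10 mm thick runs between them, centred on the flange width.


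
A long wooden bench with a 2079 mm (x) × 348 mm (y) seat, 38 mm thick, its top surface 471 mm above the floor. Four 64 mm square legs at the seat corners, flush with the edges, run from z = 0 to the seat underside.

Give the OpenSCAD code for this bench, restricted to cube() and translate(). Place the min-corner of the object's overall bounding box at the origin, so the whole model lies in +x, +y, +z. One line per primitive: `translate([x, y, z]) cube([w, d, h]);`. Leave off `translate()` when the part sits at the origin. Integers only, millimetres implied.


translate([0, 0, 433]) cube([2079, 348, 38]);
cube([64, 64, 433]);
translate([0, 284, 0]) cube([64, 64, 433]);
translate([2015, 0, 0]) cube([64, 64, 433]);
translate([2015, 284, 0]) cube([64, 64, 433]);


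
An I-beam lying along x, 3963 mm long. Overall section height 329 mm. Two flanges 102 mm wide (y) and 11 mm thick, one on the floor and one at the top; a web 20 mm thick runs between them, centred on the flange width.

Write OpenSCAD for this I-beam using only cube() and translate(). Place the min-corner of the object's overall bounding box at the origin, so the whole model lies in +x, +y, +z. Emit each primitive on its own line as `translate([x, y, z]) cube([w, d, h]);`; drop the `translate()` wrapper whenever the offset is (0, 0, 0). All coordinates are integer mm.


cube([3963, 102, 11]);
translate([0, 41, 11]) cube([3963, 20, 307]);
translate([0, 0, 318]) cube([3963, 102, 11]);


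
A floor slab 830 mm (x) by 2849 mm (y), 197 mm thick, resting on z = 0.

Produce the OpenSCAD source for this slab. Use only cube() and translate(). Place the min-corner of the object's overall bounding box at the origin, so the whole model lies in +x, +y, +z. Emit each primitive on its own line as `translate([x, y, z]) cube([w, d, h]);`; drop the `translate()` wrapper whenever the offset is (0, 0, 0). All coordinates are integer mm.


cube([830, 2849, 197]);


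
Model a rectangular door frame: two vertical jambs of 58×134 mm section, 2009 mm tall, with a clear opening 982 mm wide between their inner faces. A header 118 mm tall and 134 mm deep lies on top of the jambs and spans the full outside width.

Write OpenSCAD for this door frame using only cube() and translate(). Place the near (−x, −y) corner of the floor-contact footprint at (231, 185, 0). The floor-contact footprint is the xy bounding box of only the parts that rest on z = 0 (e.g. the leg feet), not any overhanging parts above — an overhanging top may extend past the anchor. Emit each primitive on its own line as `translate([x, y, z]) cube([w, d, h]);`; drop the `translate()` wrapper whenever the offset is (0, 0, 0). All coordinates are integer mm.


translate([231, 185, 0]) cube([58, 134, 2009]);
translate([1271, 185, 0]) cube([58, 134, 2009]);
translate([231, 185, 2009]) cube([1098, 134, 118]);


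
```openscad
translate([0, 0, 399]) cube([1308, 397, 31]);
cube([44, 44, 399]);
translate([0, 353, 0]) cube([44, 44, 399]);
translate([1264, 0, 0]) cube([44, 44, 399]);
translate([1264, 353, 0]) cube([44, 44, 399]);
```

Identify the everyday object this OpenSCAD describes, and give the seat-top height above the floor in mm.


A bench. The seat-top height is 430 mm.

A long slab on four corner posts — a bench. The slab sits at z = 399 with thickness 31, so the top is 399 + 31 = 430 mm.


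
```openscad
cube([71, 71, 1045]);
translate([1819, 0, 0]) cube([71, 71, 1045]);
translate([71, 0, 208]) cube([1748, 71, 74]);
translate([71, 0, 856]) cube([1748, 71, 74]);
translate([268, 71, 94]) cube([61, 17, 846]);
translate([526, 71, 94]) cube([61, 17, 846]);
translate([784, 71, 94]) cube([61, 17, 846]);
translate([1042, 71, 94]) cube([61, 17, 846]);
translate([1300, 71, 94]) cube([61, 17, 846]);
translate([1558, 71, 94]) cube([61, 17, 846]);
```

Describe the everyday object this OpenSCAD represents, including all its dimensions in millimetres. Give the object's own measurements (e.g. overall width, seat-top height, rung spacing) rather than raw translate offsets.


A fence section. Two 71×71 mm posts, 1045 mm tall, stand on the floor with a clear span of 1748 mm between their inner faces. Two horizontal rails of 71×74 mm section span the gap between the posts with their undersides at z = 208 mm and z = 856 mm, flush with the posts' −y face. 6 pickets, each 61 mm wide, 17 mm thick and 846 mm tall, are fixed to the +y face of the rails with their bottoms at z = 94 mm, spaced across the span with a 197 mm gap after the −x post and between neighbouring pickets, with 200 mm left before the +x post.


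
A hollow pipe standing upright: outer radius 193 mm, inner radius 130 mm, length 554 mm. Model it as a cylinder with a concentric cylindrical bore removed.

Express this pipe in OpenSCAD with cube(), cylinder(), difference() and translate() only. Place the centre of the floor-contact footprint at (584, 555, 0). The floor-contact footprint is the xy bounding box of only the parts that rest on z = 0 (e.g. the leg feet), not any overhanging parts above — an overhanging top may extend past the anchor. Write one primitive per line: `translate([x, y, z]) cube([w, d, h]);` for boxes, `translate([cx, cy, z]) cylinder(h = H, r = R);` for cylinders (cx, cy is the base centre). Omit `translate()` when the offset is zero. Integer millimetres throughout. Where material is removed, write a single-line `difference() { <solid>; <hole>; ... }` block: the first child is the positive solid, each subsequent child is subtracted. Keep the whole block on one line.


difference() { translate([584, 555, 0]) cylinder(h = 554, r = 193); translate([584, 555, 0]) cylinder(h = 554, r = 130); }


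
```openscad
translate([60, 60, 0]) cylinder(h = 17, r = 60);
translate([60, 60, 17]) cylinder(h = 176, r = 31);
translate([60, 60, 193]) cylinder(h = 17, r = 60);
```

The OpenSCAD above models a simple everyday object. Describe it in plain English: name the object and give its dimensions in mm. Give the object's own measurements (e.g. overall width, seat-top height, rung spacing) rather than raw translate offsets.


A spool: two coaxial disc flanges of radius 60 mm and thickness 17 mm, joined by a core cylinder of radius 31 mm and height 176 mm. The lower flange rests on z = 0 and the three cylinders share a vertical axis.
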